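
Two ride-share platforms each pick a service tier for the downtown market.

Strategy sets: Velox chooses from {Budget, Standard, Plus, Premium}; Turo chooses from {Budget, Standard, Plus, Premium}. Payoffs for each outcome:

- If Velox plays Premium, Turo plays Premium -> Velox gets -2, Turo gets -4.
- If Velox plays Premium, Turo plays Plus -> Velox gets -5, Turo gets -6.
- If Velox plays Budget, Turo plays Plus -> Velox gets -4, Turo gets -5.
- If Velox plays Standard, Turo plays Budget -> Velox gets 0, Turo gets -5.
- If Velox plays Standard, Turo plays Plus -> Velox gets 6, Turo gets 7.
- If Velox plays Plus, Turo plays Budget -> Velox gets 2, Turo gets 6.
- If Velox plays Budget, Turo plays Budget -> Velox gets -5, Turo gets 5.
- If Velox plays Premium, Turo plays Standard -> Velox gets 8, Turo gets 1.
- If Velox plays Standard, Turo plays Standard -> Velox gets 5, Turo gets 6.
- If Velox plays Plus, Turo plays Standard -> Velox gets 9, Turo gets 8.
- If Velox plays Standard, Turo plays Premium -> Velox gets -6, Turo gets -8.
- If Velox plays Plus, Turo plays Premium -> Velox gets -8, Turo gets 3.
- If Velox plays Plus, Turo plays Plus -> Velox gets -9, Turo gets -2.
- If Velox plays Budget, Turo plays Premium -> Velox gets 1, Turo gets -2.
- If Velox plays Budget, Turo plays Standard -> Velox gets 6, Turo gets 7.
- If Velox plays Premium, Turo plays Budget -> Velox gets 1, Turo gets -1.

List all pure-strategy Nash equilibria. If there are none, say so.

Velox against Budget: payoffs -5, 0, 2, 1 → best response Plus.
Velox against Standard: payoffs 6, 5, 9, 8 → best response Plus.
Velox against Plus: payoffs -4, 6, -9, -5 → best response Standard.
Velox against Premium: payoffs 1, -6, -8, -2 → best response Budget.
Turo against Budget: payoffs 5, 7, -5, -2 → best response Standard.
Turo against Standard: payoffs -5, 6, 7, -8 → best response Plus.
Turo against Plus: payoffs 6, 8, -2, 3 → best response Standard.
Turo against Premium: payoffs -1, 1, -6, -4 → best response Standard.
Mutual best responses: (Standard, Plus); (Plus, Standard).

The pure Nash equilibria are (Standard, Plus) and (Plus, Standard).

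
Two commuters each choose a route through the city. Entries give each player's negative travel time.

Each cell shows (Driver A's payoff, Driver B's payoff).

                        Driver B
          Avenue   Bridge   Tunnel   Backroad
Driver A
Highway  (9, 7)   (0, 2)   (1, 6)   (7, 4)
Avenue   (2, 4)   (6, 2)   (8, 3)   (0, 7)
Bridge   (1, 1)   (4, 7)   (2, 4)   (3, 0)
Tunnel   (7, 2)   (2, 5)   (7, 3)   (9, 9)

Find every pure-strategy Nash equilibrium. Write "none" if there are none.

The pure Nash equilibria are (Highway, Avenue) and (Tunnel, Backroad).

For each player, find the best response to each opponent profile; mutual best responses are the pure NE.
Driver A against Avenue: payoffs 9, 2, 1, 7 → best response Highway.
Driver A against Bridge: payoffs 0, 6, 4, 2 → best response Avenue.
Driver A against Tunnel: payoffs 1, 8, 2, 7 → best response Avenue.
Driver A against Backroad: payoffs 7, 0, 3, 9 → best response Tunnel.
Driver B against Highway: payoffs 7, 2, 6, 4 → best response Avenue.
Driver B against Avenue: payoffs 4, 2, 3, 7 → best response Backroad.
Driver B against Bridge: payoffs 1, 7, 4, 0 → best response Bridge.
Driver B against Tunnel: payoffs 2, 5, 3, 9 → best response Backroad.
Mutual best responses: (Highway, Avenue); (Tunnel, Backroad).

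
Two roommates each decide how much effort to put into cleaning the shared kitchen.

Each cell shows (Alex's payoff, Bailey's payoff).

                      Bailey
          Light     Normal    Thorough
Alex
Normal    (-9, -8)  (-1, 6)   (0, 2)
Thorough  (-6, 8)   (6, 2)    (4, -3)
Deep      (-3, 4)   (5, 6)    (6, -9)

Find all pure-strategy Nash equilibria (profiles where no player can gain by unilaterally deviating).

This game has no pure Nash equilibrium.

(Normal, Light): Alex can switch to Thorough (-9 → -6). Not NE.
(Normal, Normal): Alex can switch to Thorough (-1 → 6). Not NE.
(Normal, Thorough): Alex can switch to Thorough (0 → 4). Not NE.
(Thorough, Light): Alex can switch to Deep (-6 → -3). Not NE.
(Thorough, Normal): Bailey can switch to Light (2 → 8). Not NE.
(Thorough, Thorough): Alex can switch to Deep (4 → 6). Not NE.
(Deep, Light): Bailey can switch to Normal (4 → 6). Not NE.
(Deep, Normal): Alex can switch to Thorough (5 → 6). Not NE.
(The remaining 1 profile has a profitable deviation by the same check.)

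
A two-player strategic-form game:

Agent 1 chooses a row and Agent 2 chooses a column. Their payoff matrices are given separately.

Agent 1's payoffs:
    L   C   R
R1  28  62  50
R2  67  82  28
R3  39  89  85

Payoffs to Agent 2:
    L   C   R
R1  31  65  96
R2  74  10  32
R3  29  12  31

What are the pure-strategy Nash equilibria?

(R1, L): Agent 1 can switch to R2 (28 → 67). Not NE.
(R1, C): Agent 1 can switch to R2 (62 → 82). Not NE.
(R1, R): Agent 1 can switch to R3 (50 → 85). Not NE.
(R2, L): Agent 1 gets 67, best alternative 39; Agent 2 gets 74, best alternative 32. No profitable deviation — NE.
(R2, C): Agent 1 can switch to R3 (82 → 89). Not NE.
(R2, R): Agent 1 can switch to R1 (28 → 50). Not NE.
(R3, L): Agent 1 can switch to R2 (39 → 67). Not NE.
(R3, C): Agent 2 can switch to L (12 → 29). Not NE.
(R3, R): Agent 1 gets 85, best alternative 50; Agent 2 gets 31, best alternative 29. No profitable deviation — NE.

The pure Nash equilibria are (R2, L); (R3, R).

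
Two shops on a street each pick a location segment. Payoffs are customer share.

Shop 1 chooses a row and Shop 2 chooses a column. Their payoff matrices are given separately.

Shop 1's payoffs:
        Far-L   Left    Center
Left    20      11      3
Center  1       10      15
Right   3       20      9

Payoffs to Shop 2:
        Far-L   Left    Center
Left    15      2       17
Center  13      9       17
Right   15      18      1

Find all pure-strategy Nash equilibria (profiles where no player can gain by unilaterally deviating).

(Center, Center); (Right, Left)

Check each profile: it is a Nash equilibrium iff no player can strictly gain by switching unilaterally.
(Left, Far-L): Shop 2 can switch to Center (15 → 17). Not NE.
(Left, Left): Shop 1 can switch to Right (11 → 20). Not NE.
(Left, Center): Shop 1 can switch to Center (3 → 15). Not NE.
(Center, Far-L): Shop 1 can switch to Left (1 → 20). Not NE.
(Center, Left): Shop 1 can switch to Left (10 → 11). Not NE.
(Center, Center): Shop 1 gets 15, best alternative 9; Shop 2 gets 17, best alternative 13. No profitable deviation — NE.
(Right, Far-L): Shop 1 can switch to Left (3 → 20). Not NE.
(Right, Left): Shop 1 gets 20, best alternative 11; Shop 2 gets 18, best alternative 15. No profitable deviation — NE.
(Right, Center): Shop 1 can switch to Center (9 → 15). Not NE.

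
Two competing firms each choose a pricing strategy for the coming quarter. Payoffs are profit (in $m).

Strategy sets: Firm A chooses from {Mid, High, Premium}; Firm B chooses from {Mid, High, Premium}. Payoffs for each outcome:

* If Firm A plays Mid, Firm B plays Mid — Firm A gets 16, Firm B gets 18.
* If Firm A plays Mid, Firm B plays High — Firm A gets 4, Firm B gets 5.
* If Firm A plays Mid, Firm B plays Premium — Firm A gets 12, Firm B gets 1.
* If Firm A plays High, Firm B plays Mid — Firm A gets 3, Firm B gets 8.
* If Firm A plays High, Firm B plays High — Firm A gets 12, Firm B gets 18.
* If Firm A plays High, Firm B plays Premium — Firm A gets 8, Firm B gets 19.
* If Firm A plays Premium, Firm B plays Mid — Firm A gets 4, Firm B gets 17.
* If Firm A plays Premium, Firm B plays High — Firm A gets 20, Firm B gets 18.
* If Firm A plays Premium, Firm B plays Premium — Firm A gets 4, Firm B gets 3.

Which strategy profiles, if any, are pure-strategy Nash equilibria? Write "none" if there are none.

Firm A against Mid: payoffs 16, 3, 4 → best response Mid.
Firm A against High: payoffs 4, 12, 20 → best response Premium.
Firm A against Premium: payoffs 12, 8, 4 → best response Mid.
Firm B against Mid: payoffs 18, 5, 1 → best response Mid.
Firm B against High: payoffs 8, 18, 19 → best response Premium.
Firm B against Premium: payoffs 17, 18, 3 → best response High.
Mutual best responses: (Mid, Mid); (Premium, High).

(Mid, Mid), (Premium, High)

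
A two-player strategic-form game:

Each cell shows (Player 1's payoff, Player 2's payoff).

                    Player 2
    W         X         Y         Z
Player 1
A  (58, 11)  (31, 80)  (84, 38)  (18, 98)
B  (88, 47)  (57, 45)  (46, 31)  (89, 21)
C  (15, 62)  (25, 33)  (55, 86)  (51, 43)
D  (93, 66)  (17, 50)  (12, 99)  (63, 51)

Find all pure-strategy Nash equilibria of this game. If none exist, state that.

none

Mark each player's best response to every combination of opponents' strategies; a profile where every player is best-responding is a pure Nash equilibrium.
Player 1 against W: payoffs 58, 88, 15, 93 → best response D.
Player 1 against X: payoffs 31, 57, 25, 17 → best response B.
Player 1 against Y: payoffs 84, 46, 55, 12 → best response A.
Player 1 against Z: payoffs 18, 89, 51, 63 → best response B.
Player 2 against A: payoffs 11, 80, 38, 98 → best response Z.
Player 2 against B: payoffs 47, 45, 31, 21 → best response W.
Player 2 against C: payoffs 62, 33, 86, 43 → best response Y.
Player 2 against D: payoffs 66, 50, 99, 51 → best response Y.
No profile is a mutual best response for all players.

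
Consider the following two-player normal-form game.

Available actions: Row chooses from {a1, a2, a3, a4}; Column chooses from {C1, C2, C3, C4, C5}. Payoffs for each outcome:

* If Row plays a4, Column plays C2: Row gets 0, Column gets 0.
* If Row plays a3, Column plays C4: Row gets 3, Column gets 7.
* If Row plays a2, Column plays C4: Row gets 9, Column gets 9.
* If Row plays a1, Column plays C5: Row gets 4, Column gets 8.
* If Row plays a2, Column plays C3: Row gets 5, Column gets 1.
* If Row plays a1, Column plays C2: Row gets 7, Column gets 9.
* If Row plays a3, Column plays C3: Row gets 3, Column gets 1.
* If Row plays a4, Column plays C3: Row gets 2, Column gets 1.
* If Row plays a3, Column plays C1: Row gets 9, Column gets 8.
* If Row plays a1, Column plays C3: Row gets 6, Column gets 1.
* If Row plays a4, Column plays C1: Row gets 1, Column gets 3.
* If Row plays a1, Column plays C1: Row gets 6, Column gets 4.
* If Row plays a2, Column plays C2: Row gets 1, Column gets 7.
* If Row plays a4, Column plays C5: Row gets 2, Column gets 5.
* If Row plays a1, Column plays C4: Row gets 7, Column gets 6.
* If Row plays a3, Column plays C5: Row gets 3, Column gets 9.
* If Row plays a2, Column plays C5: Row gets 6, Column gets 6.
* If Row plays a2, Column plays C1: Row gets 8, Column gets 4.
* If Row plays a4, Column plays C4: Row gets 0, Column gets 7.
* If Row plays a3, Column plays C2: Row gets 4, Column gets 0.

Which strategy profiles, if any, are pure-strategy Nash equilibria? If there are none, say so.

Mark each player's best response to every combination of opponents' strategies; a profile where every player is best-responding is a pure Nash equilibrium.
Row against C1: payoffs 6, 8, 9, 1 → best response a3.
Row against C2: payoffs 7, 1, 4, 0 → best response a1.
Row against C3: payoffs 6, 5, 3, 2 → best response a1.
Row against C4: payoffs 7, 9, 3, 0 → best response a2.
Row against C5: payoffs 4, 6, 3, 2 → best response a2.
Column against a1: payoffs 4, 9, 1, 6, 8 → best response C2.
Column against a2: payoffs 4, 7, 1, 9, 6 → best response C4.
Column against a3: payoffs 8, 0, 1, 7, 9 → best response C5.
Column against a4: payoffs 3, 0, 1, 7, 5 → best response C4.
Mutual best responses: (a1, C2); (a2, C4).

(a1, C2), (a2, C4)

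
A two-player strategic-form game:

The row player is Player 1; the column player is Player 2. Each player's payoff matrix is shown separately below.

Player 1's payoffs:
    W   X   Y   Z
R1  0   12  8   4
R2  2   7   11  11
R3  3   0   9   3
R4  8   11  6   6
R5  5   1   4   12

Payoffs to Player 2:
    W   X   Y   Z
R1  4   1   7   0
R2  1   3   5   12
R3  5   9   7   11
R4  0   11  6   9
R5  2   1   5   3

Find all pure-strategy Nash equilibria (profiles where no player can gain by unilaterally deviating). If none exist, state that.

For each strategy profile, look for a profitable unilateral deviation.
(R1, W): Player 1 can switch to R2 (0 → 2). Not NE.
(R1, X): Player 2 can switch to W (1 → 4). Not NE.
(R1, Y): Player 1 can switch to R2 (8 → 11). Not NE.
(R1, Z): Player 1 can switch to R2 (4 → 11). Not NE.
(R2, W): Player 1 can switch to R3 (2 → 3). Not NE.
(R2, X): Player 1 can switch to R1 (7 → 12). Not NE.
(The remaining 14 profiles each have a profitable deviation by the same check.)

No pure-strategy Nash equilibrium.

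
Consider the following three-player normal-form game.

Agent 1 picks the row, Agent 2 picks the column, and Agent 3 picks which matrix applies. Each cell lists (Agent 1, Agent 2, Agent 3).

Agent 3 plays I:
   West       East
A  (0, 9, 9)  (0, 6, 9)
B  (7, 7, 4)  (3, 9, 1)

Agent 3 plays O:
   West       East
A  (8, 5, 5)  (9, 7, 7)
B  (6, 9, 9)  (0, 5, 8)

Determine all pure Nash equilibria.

For each player, find the best response to each opponent profile; mutual best responses are the pure NE.
Agent 1 against (West, I): payoffs 0, 7 → best response B.
Agent 1 against (West, O): payoffs 8, 6 → best response A.
Agent 1 against (East, I): payoffs 0, 3 → best response B.
Agent 1 against (East, O): payoffs 9, 0 → best response A.
Agent 2 against (A, I): payoffs 9, 6 → best response West.
Agent 2 against (A, O): payoffs 5, 7 → best response East.
Agent 2 against (B, I): payoffs 7, 9 → best response East.
Agent 2 against (B, O): payoffs 9, 5 → best response West.
Agent 3 against (A, West): payoffs 9, 5 → best response I.
Agent 3 against (A, East): payoffs 9, 7 → best response I.
Agent 3 against (B, West): payoffs 4, 9 → best response O.
Agent 3 against (B, East): payoffs 1, 8 → best response O.
No profile is a mutual best response for all players.

There is no pure-strategy Nash equilibrium.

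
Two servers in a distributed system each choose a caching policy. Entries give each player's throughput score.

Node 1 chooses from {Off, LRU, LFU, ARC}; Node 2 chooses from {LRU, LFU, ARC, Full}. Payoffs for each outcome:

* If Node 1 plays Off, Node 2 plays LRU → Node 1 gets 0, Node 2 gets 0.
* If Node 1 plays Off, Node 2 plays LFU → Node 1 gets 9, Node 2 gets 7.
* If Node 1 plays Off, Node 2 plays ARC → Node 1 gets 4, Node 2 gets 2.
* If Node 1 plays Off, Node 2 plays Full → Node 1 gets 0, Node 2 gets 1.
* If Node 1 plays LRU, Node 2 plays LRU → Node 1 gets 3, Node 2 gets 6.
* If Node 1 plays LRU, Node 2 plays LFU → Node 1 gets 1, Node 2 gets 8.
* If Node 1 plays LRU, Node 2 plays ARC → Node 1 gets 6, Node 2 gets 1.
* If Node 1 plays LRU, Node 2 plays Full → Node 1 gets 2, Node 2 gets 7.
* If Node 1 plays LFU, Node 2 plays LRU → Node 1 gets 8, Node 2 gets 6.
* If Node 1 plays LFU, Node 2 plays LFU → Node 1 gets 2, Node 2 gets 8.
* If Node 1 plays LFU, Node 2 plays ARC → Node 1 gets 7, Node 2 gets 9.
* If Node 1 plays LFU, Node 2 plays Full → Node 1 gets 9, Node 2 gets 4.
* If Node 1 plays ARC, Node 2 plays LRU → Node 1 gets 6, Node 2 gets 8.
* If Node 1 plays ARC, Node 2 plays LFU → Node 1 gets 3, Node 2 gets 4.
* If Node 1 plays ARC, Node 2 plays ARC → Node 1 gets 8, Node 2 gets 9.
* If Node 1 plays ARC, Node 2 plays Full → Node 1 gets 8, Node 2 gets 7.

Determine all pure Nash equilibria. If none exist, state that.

(Off, LRU): Node 1 can switch to LRU (0 → 3). Not NE.
(Off, LFU): Node 1 gets 9, best alternative 3; Node 2 gets 7, best alternative 2. No profitable deviation — NE.
(Off, ARC): Node 1 can switch to LRU (4 → 6). Not NE.
(Off, Full): Node 1 can switch to LRU (0 → 2). Not NE.
(LRU, LRU): Node 1 can switch to LFU (3 → 8). Not NE.
(LRU, LFU): Node 1 can switch to Off (1 → 9). Not NE.
(LRU, ARC): Node 1 can switch to LFU (6 → 7). Not NE.
(LRU, Full): Node 1 can switch to LFU (2 → 9). Not NE.
(LFU, LRU): Node 2 can switch to LFU (6 → 8). Not NE.
(LFU, LFU): Node 1 can switch to Off (2 → 9). Not NE.
(LFU, ARC): Node 1 can switch to ARC (7 → 8). Not NE.
(ARC, ARC): Node 1 gets 8, best alternative 7; Node 2 gets 9, best alternative 8. No profitable deviation — NE.
(The remaining 4 profiles each have a profitable deviation by the same check.)

Pure-strategy Nash equilibria: (Off, LFU), (ARC, ARC)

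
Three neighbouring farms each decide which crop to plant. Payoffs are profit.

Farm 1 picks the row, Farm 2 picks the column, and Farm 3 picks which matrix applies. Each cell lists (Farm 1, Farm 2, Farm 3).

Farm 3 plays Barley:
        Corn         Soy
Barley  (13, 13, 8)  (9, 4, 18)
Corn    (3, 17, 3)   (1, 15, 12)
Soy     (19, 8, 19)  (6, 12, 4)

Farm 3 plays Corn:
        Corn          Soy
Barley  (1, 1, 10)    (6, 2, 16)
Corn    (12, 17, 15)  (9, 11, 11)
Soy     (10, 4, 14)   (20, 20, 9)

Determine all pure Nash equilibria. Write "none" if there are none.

Farm 1 against (Corn, Barley): payoffs 13, 3, 19 → best response Soy.
Farm 1 against (Corn, Corn): payoffs 1, 12, 10 → best response Corn.
Farm 1 against (Soy, Barley): payoffs 9, 1, 6 → best response Barley.
Farm 1 against (Soy, Corn): payoffs 6, 9, 20 → best response Soy.
Farm 2 against (Barley, Barley): payoffs 13, 4 → best response Corn.
Farm 2 against (Barley, Corn): payoffs 1, 2 → best response Soy.
Farm 2 against (Corn, Barley): payoffs 17, 15 → best response Corn.
Farm 2 against (Corn, Corn): payoffs 17, 11 → best response Corn.
Farm 2 against (Soy, Barley): payoffs 8, 12 → best response Soy.
Farm 2 against (Soy, Corn): payoffs 4, 20 → best response Soy.
Farm 3 against (Barley, Corn): payoffs 8, 10 → best response Corn.
Farm 3 against (Barley, Soy): payoffs 18, 16 → best response Barley.
Farm 3 against (Corn, Corn): payoffs 3, 15 → best response Corn.
Farm 3 against (Corn, Soy): payoffs 12, 11 → best response Barley.
Farm 3 against (Soy, Corn): payoffs 19, 14 → best response Barley.
Farm 3 against (Soy, Soy): payoffs 4, 9 → best response Corn.
Mutual best responses: (Corn, Corn, Corn); (Soy, Soy, Corn).

The pure Nash equilibria are (Corn, Corn, Corn); (Soy, Soy, Corn).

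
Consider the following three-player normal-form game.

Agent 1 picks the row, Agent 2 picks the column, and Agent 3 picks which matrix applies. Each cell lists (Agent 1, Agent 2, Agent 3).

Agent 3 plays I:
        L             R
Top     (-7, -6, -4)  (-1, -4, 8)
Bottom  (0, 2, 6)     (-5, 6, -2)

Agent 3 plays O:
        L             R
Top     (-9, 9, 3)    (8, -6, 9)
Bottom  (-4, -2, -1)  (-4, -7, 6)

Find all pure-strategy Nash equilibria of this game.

There is no pure-strategy Nash equilibrium.

Agent 1 against (L, I): payoffs -7, 0 → best response Bottom.
Agent 1 against (L, O): payoffs -9, -4 → best response Bottom.
Agent 1 against (R, I): payoffs -1, -5 → best response Top.
Agent 1 against (R, O): payoffs 8, -4 → best response Top.
Agent 2 against (Top, I): payoffs -6, -4 → best response R.
Agent 2 against (Top, O): payoffs 9, -6 → best response L.
Agent 2 against (Bottom, I): payoffs 2, 6 → best response R.
Agent 2 against (Bottom, O): payoffs -2, -7 → best response L.
Agent 3 against (Top, L): payoffs -4, 3 → best response O.
Agent 3 against (Top, R): payoffs 8, 9 → best response O.
Agent 3 against (Bottom, L): payoffs 6, -1 → best response I.
Agent 3 against (Bottom, R): payoffs -2, 6 → best response O.
No profile is a mutual best response for all players.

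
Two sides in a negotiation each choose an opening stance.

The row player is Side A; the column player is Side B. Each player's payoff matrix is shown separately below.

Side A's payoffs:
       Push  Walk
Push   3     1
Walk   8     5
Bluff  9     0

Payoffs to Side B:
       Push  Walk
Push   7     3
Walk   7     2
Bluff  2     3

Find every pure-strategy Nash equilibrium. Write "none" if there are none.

For each player, find the best response to each opponent profile; mutual best responses are the pure NE.
Side A against Push: payoffs 3, 8, 9 → best response Bluff.
Side A against Walk: payoffs 1, 5, 0 → best response Walk.
Side B against Push: payoffs 7, 3 → best response Push.
Side B against Walk: payoffs 7, 2 → best response Push.
Side B against Bluff: payoffs 2, 3 → best response Walk.
No profile is a mutual best response for all players.

none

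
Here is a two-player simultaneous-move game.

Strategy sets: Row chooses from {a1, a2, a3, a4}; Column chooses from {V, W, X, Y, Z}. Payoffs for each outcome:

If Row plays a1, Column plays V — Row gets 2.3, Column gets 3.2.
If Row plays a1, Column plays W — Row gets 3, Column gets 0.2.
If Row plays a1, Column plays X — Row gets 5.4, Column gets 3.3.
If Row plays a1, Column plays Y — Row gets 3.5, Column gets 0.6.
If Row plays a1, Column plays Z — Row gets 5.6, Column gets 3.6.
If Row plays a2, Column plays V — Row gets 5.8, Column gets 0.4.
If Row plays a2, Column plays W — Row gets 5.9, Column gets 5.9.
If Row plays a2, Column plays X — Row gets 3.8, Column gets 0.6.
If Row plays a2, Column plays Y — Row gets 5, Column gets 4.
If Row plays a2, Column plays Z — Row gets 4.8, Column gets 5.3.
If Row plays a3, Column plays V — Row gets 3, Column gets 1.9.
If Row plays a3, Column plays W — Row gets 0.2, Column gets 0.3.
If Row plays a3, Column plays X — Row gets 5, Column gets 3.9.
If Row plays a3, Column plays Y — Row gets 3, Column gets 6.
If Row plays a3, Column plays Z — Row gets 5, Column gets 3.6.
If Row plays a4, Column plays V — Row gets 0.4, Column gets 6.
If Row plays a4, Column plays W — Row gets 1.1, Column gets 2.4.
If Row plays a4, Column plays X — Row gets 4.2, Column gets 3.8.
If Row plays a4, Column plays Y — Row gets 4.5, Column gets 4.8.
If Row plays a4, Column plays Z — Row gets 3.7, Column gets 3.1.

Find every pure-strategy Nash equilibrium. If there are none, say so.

Mark each player's best response to every combination of opponents' strategies; a profile where every player is best-responding is a pure Nash equilibrium.
Row against V: payoffs 2.3, 5.8, 3, 0.4 → best response a2.
Row against W: payoffs 3, 5.9, 0.2, 1.1 → best response a2.
Row against X: payoffs 5.4, 3.8, 5, 4.2 → best response a1.
Row against Y: payoffs 3.5, 5, 3, 4.5 → best response a2.
Row against Z: payoffs 5.6, 4.8, 5, 3.7 → best response a1.
Column against a1: payoffs 3.2, 0.2, 3.3, 0.6, 3.6 → best response Z.
Column against a2: payoffs 0.4, 5.9, 0.6, 4, 5.3 → best response W.
Column against a3: payoffs 1.9, 0.3, 3.9, 6, 3.6 → best response Y.
Column against a4: payoffs 6, 2.4, 3.8, 4.8, 3.1 → best response V.
Mutual best responses: (a1, Z); (a2, W).

Pure-strategy Nash equilibria: (a1, Z); (a2, W)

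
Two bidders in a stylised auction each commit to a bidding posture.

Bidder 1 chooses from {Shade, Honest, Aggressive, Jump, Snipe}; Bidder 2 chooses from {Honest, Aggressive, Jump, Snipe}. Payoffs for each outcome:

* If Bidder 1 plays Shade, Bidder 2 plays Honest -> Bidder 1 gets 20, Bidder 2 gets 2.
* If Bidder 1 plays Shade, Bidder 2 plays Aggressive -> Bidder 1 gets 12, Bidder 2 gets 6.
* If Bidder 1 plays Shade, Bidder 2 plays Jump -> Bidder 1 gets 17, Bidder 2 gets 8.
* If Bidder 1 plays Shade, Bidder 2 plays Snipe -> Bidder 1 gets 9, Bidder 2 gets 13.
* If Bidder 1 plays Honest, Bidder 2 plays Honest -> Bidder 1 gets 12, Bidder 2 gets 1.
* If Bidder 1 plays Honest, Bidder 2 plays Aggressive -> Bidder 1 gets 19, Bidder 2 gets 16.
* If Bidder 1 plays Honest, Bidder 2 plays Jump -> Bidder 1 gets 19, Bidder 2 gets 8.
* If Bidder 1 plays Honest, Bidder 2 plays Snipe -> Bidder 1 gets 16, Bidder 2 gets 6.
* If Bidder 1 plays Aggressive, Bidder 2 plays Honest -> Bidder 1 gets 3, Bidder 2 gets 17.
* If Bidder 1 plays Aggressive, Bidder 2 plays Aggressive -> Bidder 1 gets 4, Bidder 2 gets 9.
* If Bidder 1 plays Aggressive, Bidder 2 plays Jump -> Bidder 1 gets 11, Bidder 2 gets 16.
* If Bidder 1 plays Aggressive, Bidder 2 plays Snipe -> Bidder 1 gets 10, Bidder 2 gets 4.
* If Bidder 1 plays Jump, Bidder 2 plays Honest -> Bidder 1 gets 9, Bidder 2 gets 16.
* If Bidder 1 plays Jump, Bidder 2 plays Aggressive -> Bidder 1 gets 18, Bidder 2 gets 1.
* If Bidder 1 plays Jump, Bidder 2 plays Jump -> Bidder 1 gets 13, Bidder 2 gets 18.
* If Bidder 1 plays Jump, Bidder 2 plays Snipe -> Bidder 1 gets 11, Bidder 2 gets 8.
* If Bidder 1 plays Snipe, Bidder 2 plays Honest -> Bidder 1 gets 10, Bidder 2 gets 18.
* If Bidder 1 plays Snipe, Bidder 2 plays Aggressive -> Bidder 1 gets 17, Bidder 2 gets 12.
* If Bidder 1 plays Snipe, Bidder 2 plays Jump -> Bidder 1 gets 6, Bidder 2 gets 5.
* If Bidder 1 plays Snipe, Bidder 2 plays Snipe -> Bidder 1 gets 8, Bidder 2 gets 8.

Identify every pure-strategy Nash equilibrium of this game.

For each strategy profile, look for a profitable unilateral deviation.
(Shade, Honest): Bidder 2 can switch to Aggressive (2 → 6). Not NE.
(Shade, Aggressive): Bidder 1 can switch to Honest (12 → 19). Not NE.
(Shade, Jump): Bidder 1 can switch to Honest (17 → 19). Not NE.
(Shade, Snipe): Bidder 1 can switch to Honest (9 → 16). Not NE.
(Honest, Honest): Bidder 1 can switch to Shade (12 → 20). Not NE.
(Honest, Aggressive): Bidder 1 gets 19, best alternative 18; Bidder 2 gets 16, best alternative 8. No profitable deviation — NE.
(Honest, Jump): Bidder 2 can switch to Aggressive (8 → 16). Not NE.
(Honest, Snipe): Bidder 2 can switch to Aggressive (6 → 16). Not NE.
(Aggressive, Honest): Bidder 1 can switch to Shade (3 → 20). Not NE.
(Aggressive, Aggressive): Bidder 1 can switch to Shade (4 → 12). Not NE.
(Aggressive, Jump): Bidder 1 can switch to Shade (11 → 17). Not NE.
(The remaining 9 profiles each have a profitable deviation by the same check.)

Pure NE: (Honest, Aggressive)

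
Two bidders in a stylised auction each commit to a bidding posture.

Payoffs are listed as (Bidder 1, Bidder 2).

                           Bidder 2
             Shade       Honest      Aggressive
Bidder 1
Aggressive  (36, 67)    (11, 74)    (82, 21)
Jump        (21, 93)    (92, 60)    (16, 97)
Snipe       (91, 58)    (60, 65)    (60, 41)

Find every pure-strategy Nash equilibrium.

There is no pure-strategy Nash equilibrium.

Mark each player's best response to every combination of opponents' strategies; a profile where every player is best-responding is a pure Nash equilibrium.
Bidder 1 against Shade: payoffs 36, 21, 91 → best response Snipe.
Bidder 1 against Honest: payoffs 11, 92, 60 → best response Jump.
Bidder 1 against Aggressive: payoffs 82, 16, 60 → best response Aggressive.
Bidder 2 against Aggressive: payoffs 67, 74, 21 → best response Honest.
Bidder 2 against Jump: payoffs 93, 60, 97 → best response Aggressive.
Bidder 2 against Snipe: payoffs 58, 65, 41 → best response Honest.
No profile is a mutual best response for all players.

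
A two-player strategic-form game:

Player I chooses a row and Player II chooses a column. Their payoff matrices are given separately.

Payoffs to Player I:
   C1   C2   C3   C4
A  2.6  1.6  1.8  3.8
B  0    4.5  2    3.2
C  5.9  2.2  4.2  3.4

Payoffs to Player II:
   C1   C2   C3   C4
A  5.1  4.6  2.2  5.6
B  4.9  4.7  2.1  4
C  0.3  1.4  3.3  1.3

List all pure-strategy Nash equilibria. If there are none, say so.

(A, C4); (C, C3)

(A, C1): Player I can switch to C (2.6 → 5.9). Not NE.
(A, C2): Player I can switch to B (1.6 → 4.5). Not NE.
(A, C3): Player I can switch to B (1.8 → 2). Not NE.
(A, C4): Player I gets 3.8, best alternative 3.4; Player II gets 5.6, best alternative 5.1. No profitable deviation — NE.
(B, C1): Player I can switch to A (0 → 2.6). Not NE.
(B, C2): Player II can switch to C1 (4.7 → 4.9). Not NE.
(B, C3): Player I can switch to C (2 → 4.2). Not NE.
(B, C4): Player I can switch to A (3.2 → 3.8). Not NE.
(C, C1): Player II can switch to C2 (0.3 → 1.4). Not NE.
(C, C3): Player I gets 4.2, best alternative 2; Player II gets 3.3, best alternative 1.4. No profitable deviation — NE.
(The remaining 2 profiles each have a profitable deviation by the same check.)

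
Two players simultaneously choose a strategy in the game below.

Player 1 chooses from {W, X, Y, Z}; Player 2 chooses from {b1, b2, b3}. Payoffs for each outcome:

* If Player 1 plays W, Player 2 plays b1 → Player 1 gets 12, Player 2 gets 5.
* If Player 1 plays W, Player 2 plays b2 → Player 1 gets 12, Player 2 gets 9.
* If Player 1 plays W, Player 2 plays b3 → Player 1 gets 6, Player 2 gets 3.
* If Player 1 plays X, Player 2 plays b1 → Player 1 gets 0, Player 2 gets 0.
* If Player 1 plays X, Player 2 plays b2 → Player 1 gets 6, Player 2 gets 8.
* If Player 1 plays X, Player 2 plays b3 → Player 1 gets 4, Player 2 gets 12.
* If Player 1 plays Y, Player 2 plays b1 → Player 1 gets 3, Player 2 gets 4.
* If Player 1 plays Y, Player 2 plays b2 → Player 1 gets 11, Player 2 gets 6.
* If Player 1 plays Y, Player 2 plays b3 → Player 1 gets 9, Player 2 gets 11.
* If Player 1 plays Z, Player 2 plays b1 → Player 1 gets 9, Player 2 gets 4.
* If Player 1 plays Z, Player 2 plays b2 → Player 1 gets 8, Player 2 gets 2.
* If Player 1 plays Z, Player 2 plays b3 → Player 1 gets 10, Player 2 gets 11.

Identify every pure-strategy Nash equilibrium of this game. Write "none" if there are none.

Player 1 against b1: payoffs 12, 0, 3, 9 → best response W.
Player 1 against b2: payoffs 12, 6, 11, 8 → best response W.
Player 1 against b3: payoffs 6, 4, 9, 10 → best response Z.
Player 2 against W: payoffs 5, 9, 3 → best response b2.
Player 2 against X: payoffs 0, 8, 12 → best response b3.
Player 2 against Y: payoffs 4, 6, 11 → best response b3.
Player 2 against Z: payoffs 4, 2, 11 → best response b3.
Mutual best responses: (W, b2); (Z, b3).

Pure-strategy Nash equilibria: (W, b2) and (Z, b3)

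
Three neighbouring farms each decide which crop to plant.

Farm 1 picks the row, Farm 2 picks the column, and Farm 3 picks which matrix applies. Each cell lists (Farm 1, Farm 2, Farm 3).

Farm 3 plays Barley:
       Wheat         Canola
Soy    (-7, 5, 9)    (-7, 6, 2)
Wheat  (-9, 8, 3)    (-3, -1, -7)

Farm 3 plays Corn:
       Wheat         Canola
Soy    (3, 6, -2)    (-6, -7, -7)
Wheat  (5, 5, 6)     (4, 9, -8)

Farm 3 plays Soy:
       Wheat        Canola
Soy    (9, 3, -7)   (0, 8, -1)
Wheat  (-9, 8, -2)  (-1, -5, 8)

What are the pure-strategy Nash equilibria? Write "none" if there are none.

Mark each player's best response to every combination of opponents' strategies; a profile where every player is best-responding is a pure Nash equilibrium.
Farm 1 against (Wheat, Barley): payoffs -7, -9 → best response Soy.
Farm 1 against (Wheat, Corn): payoffs 3, 5 → best response Wheat.
Farm 1 against (Wheat, Soy): payoffs 9, -9 → best response Soy.
Farm 1 against (Canola, Barley): payoffs -7, -3 → best response Wheat.
Farm 1 against (Canola, Corn): payoffs -6, 4 → best response Wheat.
Farm 1 against (Canola, Soy): payoffs 0, -1 → best response Soy.
Farm 2 against (Soy, Barley): payoffs 5, 6 → best response Canola.
Farm 2 against (Soy, Corn): payoffs 6, -7 → best response Wheat.
Farm 2 against (Soy, Soy): payoffs 3, 8 → best response Canola.
Farm 2 against (Wheat, Barley): payoffs 8, -1 → best response Wheat.
Farm 2 against (Wheat, Corn): payoffs 5, 9 → best response Canola.
Farm 2 against (Wheat, Soy): payoffs 8, -5 → best response Wheat.
Farm 3 against (Soy, Wheat): payoffs 9, -2, -7 → best response Barley.
Farm 3 against (Soy, Canola): payoffs 2, -7, -1 → best response Barley.
Farm 3 against (Wheat, Wheat): payoffs 3, 6, -2 → best response Corn.
Farm 3 against (Wheat, Canola): payoffs -7, -8, 8 → best response Soy.
No profile is a mutual best response for all players.

There is no pure-strategy Nash equilibrium.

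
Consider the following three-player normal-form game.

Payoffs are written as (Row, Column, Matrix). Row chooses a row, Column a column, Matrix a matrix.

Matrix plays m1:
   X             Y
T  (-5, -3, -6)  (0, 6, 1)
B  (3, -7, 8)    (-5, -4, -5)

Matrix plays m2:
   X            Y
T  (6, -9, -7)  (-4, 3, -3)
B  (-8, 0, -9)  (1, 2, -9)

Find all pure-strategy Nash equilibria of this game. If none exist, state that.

Row against (X, m1): payoffs -5, 3 → best response B.
Row against (X, m2): payoffs 6, -8 → best response T.
Row against (Y, m1): payoffs 0, -5 → best response T.
Row against (Y, m2): payoffs -4, 1 → best response B.
Column against (T, m1): payoffs -3, 6 → best response Y.
Column against (T, m2): payoffs -9, 3 → best response Y.
Column against (B, m1): payoffs -7, -4 → best response Y.
Column against (B, m2): payoffs 0, 2 → best response Y.
Matrix against (T, X): payoffs -6, -7 → best response m1.
Matrix against (T, Y): payoffs 1, -3 → best response m1.
Matrix against (B, X): payoffs 8, -9 → best response m1.
Matrix against (B, Y): payoffs -5, -9 → best response m1.
Mutual best responses: (T, Y, m1).

Pure NE: (T, Y, m1)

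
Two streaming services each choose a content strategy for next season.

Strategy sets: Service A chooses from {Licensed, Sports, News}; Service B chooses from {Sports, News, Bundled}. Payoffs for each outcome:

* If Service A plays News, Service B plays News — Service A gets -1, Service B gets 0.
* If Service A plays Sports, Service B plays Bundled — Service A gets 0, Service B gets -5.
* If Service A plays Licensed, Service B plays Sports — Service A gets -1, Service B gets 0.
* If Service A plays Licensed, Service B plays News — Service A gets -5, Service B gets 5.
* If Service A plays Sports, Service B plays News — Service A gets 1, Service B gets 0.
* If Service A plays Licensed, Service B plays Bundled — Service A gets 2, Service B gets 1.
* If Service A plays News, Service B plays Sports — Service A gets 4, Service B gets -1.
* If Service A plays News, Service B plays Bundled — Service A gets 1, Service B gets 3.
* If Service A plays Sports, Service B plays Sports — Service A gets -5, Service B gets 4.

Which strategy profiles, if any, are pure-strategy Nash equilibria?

Mark each player's best response to every combination of opponents' strategies; a profile where every player is best-responding is a pure Nash equilibrium.
Service A against Sports: payoffs -1, -5, 4 → best response News.
Service A against News: payoffs -5, 1, -1 → best response Sports.
Service A against Bundled: payoffs 2, 0, 1 → best response Licensed.
Service B against Licensed: payoffs 0, 5, 1 → best response News.
Service B against Sports: payoffs 4, 0, -5 → best response Sports.
Service B against News: payoffs -1, 0, 3 → best response Bundled.
No profile is a mutual best response for all players.

There is no pure-strategy Nash equilibrium.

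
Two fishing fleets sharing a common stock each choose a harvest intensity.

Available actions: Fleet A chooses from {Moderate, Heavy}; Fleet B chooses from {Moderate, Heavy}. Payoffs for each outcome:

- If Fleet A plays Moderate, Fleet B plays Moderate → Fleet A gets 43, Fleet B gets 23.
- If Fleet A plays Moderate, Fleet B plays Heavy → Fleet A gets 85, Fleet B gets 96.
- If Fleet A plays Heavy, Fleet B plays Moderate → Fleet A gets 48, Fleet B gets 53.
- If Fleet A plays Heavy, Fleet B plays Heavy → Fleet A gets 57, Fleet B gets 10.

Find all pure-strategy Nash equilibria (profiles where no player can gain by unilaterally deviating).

(Moderate, Heavy), (Heavy, Moderate)

Fleet A against Moderate: payoffs 43, 48 → best response Heavy.
Fleet A against Heavy: payoffs 85, 57 → best response Moderate.
Fleet B against Moderate: payoffs 23, 96 → best response Heavy.
Fleet B against Heavy: payoffs 53, 10 → best response Moderate.
Mutual best responses: (Moderate, Heavy); (Heavy, Moderate).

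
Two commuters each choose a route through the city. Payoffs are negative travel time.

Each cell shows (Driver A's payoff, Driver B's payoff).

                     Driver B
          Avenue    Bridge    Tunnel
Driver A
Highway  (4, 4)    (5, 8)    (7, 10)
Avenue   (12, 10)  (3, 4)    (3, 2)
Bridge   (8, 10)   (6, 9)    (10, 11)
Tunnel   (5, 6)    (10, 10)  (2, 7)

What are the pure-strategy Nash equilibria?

Driver A against Avenue: payoffs 4, 12, 8, 5 → best response Avenue.
Driver A against Bridge: payoffs 5, 3, 6, 10 → best response Tunnel.
Driver A against Tunnel: payoffs 7, 3, 10, 2 → best response Bridge.
Driver B against Highway: payoffs 4, 8, 10 → best response Tunnel.
Driver B against Avenue: payoffs 10, 4, 2 → best response Avenue.
Driver B against Bridge: payoffs 10, 9, 11 → best response Tunnel.
Driver B against Tunnel: payoffs 6, 10, 7 → best response Bridge.
Mutual best responses: (Avenue, Avenue); (Bridge, Tunnel); (Tunnel, Bridge).

(Avenue, Avenue), (Bridge, Tunnel), (Tunnel, Bridge)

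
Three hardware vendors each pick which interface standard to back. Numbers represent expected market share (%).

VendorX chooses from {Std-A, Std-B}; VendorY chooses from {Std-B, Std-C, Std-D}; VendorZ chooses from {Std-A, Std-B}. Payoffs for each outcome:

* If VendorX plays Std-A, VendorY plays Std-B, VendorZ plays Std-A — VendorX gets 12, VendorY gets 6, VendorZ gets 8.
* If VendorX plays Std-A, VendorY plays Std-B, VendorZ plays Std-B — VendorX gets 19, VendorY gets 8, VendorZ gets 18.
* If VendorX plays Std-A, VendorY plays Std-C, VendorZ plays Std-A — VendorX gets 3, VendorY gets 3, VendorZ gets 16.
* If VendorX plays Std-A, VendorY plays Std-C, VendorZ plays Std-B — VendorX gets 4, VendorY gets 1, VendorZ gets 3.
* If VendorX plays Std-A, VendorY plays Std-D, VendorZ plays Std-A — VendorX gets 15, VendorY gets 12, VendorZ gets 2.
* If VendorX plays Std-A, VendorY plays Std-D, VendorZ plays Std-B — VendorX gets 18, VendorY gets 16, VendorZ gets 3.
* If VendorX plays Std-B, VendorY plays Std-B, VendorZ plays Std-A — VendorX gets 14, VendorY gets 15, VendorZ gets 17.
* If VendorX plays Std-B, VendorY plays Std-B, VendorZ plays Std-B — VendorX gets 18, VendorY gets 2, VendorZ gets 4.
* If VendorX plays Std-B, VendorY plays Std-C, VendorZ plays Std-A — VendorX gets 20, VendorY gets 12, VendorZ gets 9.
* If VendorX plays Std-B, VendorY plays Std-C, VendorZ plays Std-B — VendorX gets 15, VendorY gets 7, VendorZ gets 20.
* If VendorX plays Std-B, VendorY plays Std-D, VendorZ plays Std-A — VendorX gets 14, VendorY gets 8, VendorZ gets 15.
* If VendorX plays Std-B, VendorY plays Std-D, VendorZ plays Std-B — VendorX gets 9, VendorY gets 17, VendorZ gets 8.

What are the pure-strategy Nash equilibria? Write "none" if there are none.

(Std-A, Std-B, Std-A): VendorX can switch to Std-B (12 → 14). Not NE.
(Std-A, Std-B, Std-B): VendorY can switch to Std-D (8 → 16). Not NE.
(Std-A, Std-C, Std-A): VendorX can switch to Std-B (3 → 20). Not NE.
(Std-A, Std-C, Std-B): VendorX can switch to Std-B (4 → 15). Not NE.
(Std-A, Std-D, Std-A): VendorZ can switch to Std-B (2 → 3). Not NE.
(Std-A, Std-D, Std-B): VendorX gets 18, best alternative 9; VendorY gets 16, best alternative 8; VendorZ gets 3, best alternative 2. No profitable deviation — NE.
(Std-B, Std-B, Std-A): VendorX gets 14, best alternative 12; VendorY gets 15, best alternative 12; VendorZ gets 17, best alternative 4. No profitable deviation — NE.
(Std-B, Std-B, Std-B): VendorX can switch to Std-A (18 → 19). Not NE.
(Std-B, Std-C, Std-A): VendorY can switch to Std-B (12 → 15). Not NE.
(Std-B, Std-C, Std-B): VendorY can switch to Std-D (7 → 17). Not NE.
(Std-B, Std-D, Std-A): VendorX can switch to Std-A (14 → 15). Not NE.
(Std-B, Std-D, Std-B): VendorX can switch to Std-A (9 → 18). Not NE.

Pure-strategy Nash equilibria: (Std-A, Std-D, Std-B); (Std-B, Std-B, Std-A)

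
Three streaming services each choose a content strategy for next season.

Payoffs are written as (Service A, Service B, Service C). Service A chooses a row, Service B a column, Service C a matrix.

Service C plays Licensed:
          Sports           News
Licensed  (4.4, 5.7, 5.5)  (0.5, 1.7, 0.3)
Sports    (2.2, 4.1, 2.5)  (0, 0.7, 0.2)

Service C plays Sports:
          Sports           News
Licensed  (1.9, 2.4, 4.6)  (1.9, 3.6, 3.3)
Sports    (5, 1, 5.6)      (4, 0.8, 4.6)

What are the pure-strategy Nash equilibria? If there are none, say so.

(Licensed, Sports, Licensed): Service A gets 4.4, best alternative 2.2; Service B gets 5.7, best alternative 1.7; Service C gets 5.5, best alternative 4.6. No profitable deviation — NE.
(Licensed, Sports, Sports): Service A can switch to Sports (1.9 → 5). Not NE.
(Licensed, News, Licensed): Service B can switch to Sports (1.7 → 5.7). Not NE.
(Licensed, News, Sports): Service A can switch to Sports (1.9 → 4). Not NE.
(Sports, Sports, Licensed): Service A can switch to Licensed (2.2 → 4.4). Not NE.
(Sports, Sports, Sports): Service A gets 5, best alternative 1.9; Service B gets 1, best alternative 0.8; Service C gets 5.6, best alternative 2.5. No profitable deviation — NE.
(Sports, News, Licensed): Service A can switch to Licensed (0 → 0.5). Not NE.
(Sports, News, Sports): Service B can switch to Sports (0.8 → 1). Not NE.

(Licensed, Sports, Licensed), (Sports, Sports, Sports)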